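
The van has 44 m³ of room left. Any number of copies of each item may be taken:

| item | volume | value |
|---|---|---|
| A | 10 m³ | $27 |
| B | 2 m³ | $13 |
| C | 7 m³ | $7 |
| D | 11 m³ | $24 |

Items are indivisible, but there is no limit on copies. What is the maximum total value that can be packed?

Best value-per-unit is B at 13/2, and filling with it alone uses volume 22×2=44. No mix of the others beats 22×13 = 286.

$286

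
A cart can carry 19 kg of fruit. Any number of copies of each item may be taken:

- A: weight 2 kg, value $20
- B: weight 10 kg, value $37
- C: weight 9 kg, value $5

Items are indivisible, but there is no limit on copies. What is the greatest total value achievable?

Best value-per-unit is A at 20/2, and filling with it alone uses weight 9×2=18. No mix of the others beats 9×20 = 180.

$180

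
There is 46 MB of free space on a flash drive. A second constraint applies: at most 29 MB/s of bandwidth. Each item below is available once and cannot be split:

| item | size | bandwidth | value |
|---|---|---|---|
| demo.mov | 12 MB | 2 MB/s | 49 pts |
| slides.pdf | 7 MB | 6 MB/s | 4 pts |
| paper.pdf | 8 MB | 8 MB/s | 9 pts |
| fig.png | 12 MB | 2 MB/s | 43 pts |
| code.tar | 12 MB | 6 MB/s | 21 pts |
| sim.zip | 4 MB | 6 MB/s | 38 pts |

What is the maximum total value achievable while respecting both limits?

151 pts

Feasible sets respecting both limits:
- demo.mov+fig.png+code.tar+sim.zip: size 40, bandwidth 16, value 151
- demo.mov+slides.pdf+paper.pdf+fig.png+sim.zip: size 43, bandwidth 24, value 143
- demo.mov+paper.pdf+fig.png+sim.zip: size 36, bandwidth 18, value 139
- demo.mov+slides.pdf+fig.png+sim.zip: size 35, bandwidth 16, value 134
Best: 151 pts.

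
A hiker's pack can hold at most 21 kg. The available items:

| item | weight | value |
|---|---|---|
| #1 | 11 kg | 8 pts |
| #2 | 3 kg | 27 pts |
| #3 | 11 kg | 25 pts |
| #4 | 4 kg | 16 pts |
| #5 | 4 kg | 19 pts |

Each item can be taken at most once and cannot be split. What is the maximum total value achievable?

71 pts

Check high-value combinations within 21 kg:
- #2+#3+#5: weight 3+11+4=18, value 27+25+19=71
- #2+#3+#4: weight 3+11+4=18, value 27+25+16=68
- #2+#4+#5: weight 3+4+4=11, value 27+16+19=62
- #3+#4+#5: weight 11+4+4=19, value 25+16+19=60
- #1+#2+#5: weight 11+3+4=18, value 8+27+19=54
Best: 71 pts.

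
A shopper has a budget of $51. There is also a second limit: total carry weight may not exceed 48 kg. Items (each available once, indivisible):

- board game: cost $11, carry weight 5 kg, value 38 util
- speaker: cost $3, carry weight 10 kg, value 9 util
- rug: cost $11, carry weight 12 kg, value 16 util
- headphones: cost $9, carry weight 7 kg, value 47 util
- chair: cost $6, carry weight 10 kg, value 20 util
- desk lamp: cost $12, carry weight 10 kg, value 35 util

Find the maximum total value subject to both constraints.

Feasible sets respecting both limits:
- board game+rug+headphones+chair+desk lamp: cost 49, carry weight 44, value 156
- board game+speaker+headphones+chair+desk lamp: cost 41, carry weight 42, value 149
- board game+speaker+rug+headphones+desk lamp: cost 46, carry weight 44, value 145
Best: 156 util.

156 util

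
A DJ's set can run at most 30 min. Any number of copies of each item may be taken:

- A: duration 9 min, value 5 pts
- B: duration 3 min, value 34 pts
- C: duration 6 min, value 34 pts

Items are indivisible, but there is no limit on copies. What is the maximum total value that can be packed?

Best value-per-unit is B at 34/3, and filling with it alone uses duration 10×3=30. No mix of the others beats 10×34 = 340.

340 pts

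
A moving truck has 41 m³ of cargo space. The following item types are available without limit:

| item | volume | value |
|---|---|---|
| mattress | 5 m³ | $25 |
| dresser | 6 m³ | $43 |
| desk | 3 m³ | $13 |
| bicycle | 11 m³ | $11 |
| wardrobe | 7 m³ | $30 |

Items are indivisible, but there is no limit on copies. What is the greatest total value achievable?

Best value-per-unit is dresser at 43/6; filling with it alone gives 6×43 = 258.
Optimal mix: 1×mattress + 6×dresser → volume 41, value 283.

$283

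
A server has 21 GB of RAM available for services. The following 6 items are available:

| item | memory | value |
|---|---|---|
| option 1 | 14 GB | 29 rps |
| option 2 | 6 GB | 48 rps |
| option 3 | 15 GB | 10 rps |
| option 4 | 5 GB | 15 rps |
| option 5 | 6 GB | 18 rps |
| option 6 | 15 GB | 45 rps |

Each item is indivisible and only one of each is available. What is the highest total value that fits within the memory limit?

93 rps

This is a 0/1 knapsack; check combinations near the capacity.
- option 2+option 6: memory 6+15=21, value 48+45=93
- option 2+option 4+option 5: memory 6+5+6=17, value 48+15+18=81
- option 1+option 2: memory 14+6=20, value 29+48=77
- option 2+option 5: memory 6+6=12, value 48+18=66
Best: 93 rps.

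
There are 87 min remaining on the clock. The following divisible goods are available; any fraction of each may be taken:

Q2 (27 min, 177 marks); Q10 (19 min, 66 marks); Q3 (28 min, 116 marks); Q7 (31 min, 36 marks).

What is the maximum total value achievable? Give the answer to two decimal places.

Take in order of value per unit:
- Q2 (177/27 per unit): all 27 → value 177, running total 177.00
- Q3 (116/28 per unit): all 28 → value 116, running total 293.00
- Q10 (66/19 per unit): all 19 → value 66, running total 359.00
- Q7 (36/31 per unit): 13 of 31 → value 13×36/31 = 15.0968, running total 374.10
Total 374.10.

374.10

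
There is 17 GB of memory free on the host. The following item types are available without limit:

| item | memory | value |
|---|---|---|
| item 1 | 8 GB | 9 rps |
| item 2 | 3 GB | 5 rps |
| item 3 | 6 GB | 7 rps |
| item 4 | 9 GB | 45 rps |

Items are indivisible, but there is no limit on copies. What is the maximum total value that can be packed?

55 rps

Best value-per-unit is item 4 at 45/9; filling with it alone gives 1×45 = 45.
Optimal mix: 2×item 2 + 1×item 4 → memory 15, value 55.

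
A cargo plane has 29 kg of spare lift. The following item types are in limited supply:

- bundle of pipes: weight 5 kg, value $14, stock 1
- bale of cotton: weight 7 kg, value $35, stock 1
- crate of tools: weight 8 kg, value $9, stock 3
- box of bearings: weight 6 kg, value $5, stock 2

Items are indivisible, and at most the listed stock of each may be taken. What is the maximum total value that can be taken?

$67

Best selections within weight 29 and stock limits:
- 1×bundle of pipes + 1×bale of cotton + 2×crate of tools: weight 28, value 67
- 1×bundle of pipes + 1×bale of cotton + 1×crate of tools + 1×box of bearings: weight 26, value 63
- 1×bundle of pipes + 1×bale of cotton + 2×box of bearings: weight 24, value 59
Best: $67.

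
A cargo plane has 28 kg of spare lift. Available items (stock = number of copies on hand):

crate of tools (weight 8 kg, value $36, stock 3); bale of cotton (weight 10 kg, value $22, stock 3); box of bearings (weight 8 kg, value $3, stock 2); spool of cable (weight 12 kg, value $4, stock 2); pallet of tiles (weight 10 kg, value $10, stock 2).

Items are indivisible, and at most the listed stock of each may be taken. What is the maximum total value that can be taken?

Top feasible selections:
- 3×crate of tools: weight 24, value 108
- 2×crate of tools + 1×bale of cotton: weight 26, value 94
- 2×crate of tools + 1×pallet of tiles: weight 26, value 82
Best: $108.

$108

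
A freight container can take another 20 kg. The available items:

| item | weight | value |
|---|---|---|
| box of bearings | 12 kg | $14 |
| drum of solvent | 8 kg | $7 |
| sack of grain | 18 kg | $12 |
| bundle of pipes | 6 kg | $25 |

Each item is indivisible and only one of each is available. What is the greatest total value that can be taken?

$39

Check high-value combinations within 20 kg:
- box of bearings+bundle of pipes: weight 12+6=18, value 14+25=39
- drum of solvent+bundle of pipes: weight 8+6=14, value 7+25=32
- bundle of pipes: weight 6, value 25
- box of bearings+drum of solvent: weight 12+8=20, value 14+7=21
Best: $39.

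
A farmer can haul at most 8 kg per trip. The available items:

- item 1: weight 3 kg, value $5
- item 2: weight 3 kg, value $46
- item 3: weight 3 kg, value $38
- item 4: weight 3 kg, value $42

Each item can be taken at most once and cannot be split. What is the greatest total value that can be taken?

Check high-value combinations within 8 kg:
- item 2+item 4: weight 3+3=6, value 46+42=88
- item 2+item 3: weight 3+3=6, value 46+38=84
- item 3+item 4: weight 3+3=6, value 38+42=80
- item 1+item 2: weight 3+3=6, value 5+46=51
- item 1+item 4: weight 3+3=6, value 5+42=47
Best: $88.

$88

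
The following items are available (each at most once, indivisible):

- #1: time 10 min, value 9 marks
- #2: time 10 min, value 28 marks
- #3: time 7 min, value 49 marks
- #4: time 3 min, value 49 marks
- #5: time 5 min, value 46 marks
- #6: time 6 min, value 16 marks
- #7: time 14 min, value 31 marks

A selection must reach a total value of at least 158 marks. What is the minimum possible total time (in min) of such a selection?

21

Subsets with value ≥ 158, sorted by total time:
- #3+#4+#5+#6: time 21, value 160
- #2+#3+#4+#5: time 25, value 172
- #3+#4+#5+#7: time 29, value 175
Minimum time: 21 min.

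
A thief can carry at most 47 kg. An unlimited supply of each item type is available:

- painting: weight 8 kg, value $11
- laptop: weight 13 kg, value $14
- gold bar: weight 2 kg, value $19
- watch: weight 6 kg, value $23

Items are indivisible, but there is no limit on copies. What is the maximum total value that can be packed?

Best value-per-unit is gold bar at 19/2, and filling with it alone uses weight 23×2=46. No mix of the others beats 23×19 = 437.

$437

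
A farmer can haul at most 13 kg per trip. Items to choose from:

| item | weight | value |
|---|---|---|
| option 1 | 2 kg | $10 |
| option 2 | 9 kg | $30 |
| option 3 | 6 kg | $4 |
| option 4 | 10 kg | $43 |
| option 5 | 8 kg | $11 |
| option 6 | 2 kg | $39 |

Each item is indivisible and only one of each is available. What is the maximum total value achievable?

$82

Check high-value combinations within 13 kg:
- option 4+option 6: weight 10+2=12, value 43+39=82
- option 1+option 2+option 6: weight 2+9+2=13, value 10+30+39=79
- option 2+option 6: weight 9+2=11, value 30+39=69
- option 1+option 5+option 6: weight 2+8+2=12, value 10+11+39=60
- option 1+option 3+option 6: weight 2+6+2=10, value 10+4+39=53
Best: $82.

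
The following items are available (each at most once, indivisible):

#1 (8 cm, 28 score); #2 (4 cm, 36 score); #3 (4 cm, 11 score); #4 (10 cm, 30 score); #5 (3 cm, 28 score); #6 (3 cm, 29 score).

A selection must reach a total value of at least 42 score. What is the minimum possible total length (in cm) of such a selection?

6

Subsets with value ≥ 42, sorted by total length:
- #5+#6: length 6, value 57
- #2+#6: length 7, value 65
- #2+#5: length 7, value 64
- #2+#3: length 8, value 47
Minimum length: 6 cm.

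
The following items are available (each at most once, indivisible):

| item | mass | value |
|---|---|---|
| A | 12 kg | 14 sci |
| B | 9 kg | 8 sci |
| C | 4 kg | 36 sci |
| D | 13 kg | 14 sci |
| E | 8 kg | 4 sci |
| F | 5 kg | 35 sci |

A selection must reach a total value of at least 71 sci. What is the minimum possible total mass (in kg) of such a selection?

Subsets with value ≥ 71, sorted by total mass:
- C+F: mass 9, value 71
- C+E+F: mass 17, value 75
Minimum mass: 9 kg.

9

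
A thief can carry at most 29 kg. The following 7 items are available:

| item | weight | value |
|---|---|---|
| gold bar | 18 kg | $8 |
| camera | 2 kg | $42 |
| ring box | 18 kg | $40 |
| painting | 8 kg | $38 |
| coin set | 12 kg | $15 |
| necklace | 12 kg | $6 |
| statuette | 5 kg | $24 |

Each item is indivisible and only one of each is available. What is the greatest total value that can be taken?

$120

Check high-value combinations within 29 kg:
- camera+ring box+painting: weight 2+18+8=28, value 42+40+38=120
- camera+painting+coin set+statuette: weight 2+8+12+5=27, value 42+38+15+24=119
- camera+painting+necklace+statuette: weight 2+8+12+5=27, value 42+38+6+24=110
- camera+ring box+statuette: weight 2+18+5=25, value 42+40+24=106
- camera+painting+statuette: weight 2+8+5=15, value 42+38+24=104
Best: $120.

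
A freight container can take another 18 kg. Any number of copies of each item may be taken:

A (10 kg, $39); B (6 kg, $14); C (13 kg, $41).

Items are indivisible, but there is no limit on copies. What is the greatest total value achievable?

Best value-per-unit is A at 39/10; filling with it alone gives 1×39 = 39.
Optimal mix: 1×A + 1×B → weight 16, value 53.

$53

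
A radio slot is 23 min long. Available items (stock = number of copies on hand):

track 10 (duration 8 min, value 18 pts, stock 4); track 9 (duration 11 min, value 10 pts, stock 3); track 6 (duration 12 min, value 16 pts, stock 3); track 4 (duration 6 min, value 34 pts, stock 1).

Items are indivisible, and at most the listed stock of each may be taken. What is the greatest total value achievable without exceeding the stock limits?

70 pts

Top feasible selections:
- 2×track 10 + 1×track 4: duration 22, value 70
- 1×track 10 + 1×track 4: duration 14, value 52
- 1×track 6 + 1×track 4: duration 18, value 50
- 1×track 9 + 1×track 4: duration 17, value 44
Best: 70 pts.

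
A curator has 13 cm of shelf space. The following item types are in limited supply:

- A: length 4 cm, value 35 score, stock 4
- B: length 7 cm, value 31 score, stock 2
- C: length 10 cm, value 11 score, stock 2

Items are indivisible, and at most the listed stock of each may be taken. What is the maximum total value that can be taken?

Top feasible selections:
- 3×A: length 12, value 105
- 2×A: length 8, value 70
Best: 105 score.

105 score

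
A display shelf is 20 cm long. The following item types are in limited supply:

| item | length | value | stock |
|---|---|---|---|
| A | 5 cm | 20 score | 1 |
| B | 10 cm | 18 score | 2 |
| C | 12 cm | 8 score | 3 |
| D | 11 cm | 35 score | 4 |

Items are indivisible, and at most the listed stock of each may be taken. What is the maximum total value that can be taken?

55 score

Best selections within length 20 and stock limits:
- 1×A + 1×D: length 16, value 55
- 1×A + 1×B: length 15, value 38
Best: 55 score.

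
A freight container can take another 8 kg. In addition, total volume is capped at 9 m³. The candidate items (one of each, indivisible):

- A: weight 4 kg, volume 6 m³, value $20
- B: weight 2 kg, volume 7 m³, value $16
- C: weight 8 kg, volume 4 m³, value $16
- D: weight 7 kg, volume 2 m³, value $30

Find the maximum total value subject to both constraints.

$30

Feasible sets respecting both limits:
- D: weight 7, volume 2, value 30
- A: weight 4, volume 6, value 20
- B: weight 2, volume 7, value 16
Best: $30.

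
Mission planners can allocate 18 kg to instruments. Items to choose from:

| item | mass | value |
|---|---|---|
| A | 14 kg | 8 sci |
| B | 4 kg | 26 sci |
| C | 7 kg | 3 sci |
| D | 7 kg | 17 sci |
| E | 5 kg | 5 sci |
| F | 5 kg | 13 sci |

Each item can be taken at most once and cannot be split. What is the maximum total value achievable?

Check high-value combinations within 18 kg:
- B+D+F: mass 4+7+5=16, value 26+17+13=56
- B+D+E: mass 4+7+5=16, value 26+17+5=48
- B+C+D: mass 4+7+7=18, value 26+3+17=46
Best: 56 sci.

56 sci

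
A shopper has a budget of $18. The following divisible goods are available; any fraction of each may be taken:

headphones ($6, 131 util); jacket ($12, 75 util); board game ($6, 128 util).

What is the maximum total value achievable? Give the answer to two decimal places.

Take in order of value per unit:
- headphones (131/6 per unit): all 6 → value 131, running total 131.00
- board game (128/6 per unit): all 6 → value 128, running total 259.00
- jacket (75/12 per unit): 6 of 12 → value 6×75/12 = 37.5000, running total 296.50
Total 296.50.

296.50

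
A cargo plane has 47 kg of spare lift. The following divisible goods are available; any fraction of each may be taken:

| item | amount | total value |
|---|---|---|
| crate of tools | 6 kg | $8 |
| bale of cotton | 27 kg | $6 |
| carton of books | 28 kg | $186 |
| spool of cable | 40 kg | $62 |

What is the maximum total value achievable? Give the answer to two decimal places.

Take in order of value per unit:
- carton of books (186/28 per unit): all 28 → value 186, running total 186.00
- spool of cable (62/40 per unit): 19 of 40 → value 19×62/40 = 29.4500, running total 215.45
Total 215.45.

215.45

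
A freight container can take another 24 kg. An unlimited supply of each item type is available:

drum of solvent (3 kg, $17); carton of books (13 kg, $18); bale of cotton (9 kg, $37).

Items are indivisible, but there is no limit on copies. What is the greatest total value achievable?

$136

Best value-per-unit is drum of solvent at 17/3, and filling with it alone uses weight 8×3=24. No mix of the others beats 8×17 = 136.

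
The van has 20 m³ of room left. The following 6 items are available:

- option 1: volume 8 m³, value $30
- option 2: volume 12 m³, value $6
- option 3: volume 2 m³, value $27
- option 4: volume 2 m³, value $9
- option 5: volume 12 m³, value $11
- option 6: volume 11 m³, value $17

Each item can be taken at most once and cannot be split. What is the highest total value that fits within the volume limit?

$66

This is a 0/1 knapsack; check combinations near the capacity.
- option 1+option 3+option 4: volume 8+2+2=12, value 30+27+9=66
- option 1+option 3: volume 8+2=10, value 30+27=57
- option 3+option 4+option 6: volume 2+2+11=15, value 27+9+17=53
- option 3+option 4+option 5: volume 2+2+12=16, value 27+9+11=47
- option 1+option 6: volume 8+11=19, value 30+17=47
Best: $66.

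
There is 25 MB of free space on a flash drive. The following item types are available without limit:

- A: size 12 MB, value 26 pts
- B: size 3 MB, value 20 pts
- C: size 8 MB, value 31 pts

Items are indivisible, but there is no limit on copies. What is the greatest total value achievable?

Best value-per-unit is B at 20/3, and filling with it alone uses size 8×3=24. No mix of the others beats 8×20 = 160.

160 pts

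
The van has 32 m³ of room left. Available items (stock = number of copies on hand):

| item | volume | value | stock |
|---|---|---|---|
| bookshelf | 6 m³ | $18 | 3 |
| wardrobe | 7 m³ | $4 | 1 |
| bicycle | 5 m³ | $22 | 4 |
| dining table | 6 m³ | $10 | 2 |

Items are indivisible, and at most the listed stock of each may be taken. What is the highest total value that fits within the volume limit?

Top feasible selections:
- 2×bookshelf + 4×bicycle: volume 32, value 124
- 1×bookshelf + 4×bicycle + 1×dining table: volume 32, value 116
Best: $124.

$124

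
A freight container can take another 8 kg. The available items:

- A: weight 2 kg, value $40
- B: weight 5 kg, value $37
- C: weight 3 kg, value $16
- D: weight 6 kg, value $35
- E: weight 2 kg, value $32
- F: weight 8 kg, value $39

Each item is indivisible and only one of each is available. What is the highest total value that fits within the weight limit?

$88

Check high-value combinations within 8 kg:
- A+C+E: weight 2+3+2=7, value 40+16+32=88
- A+B: weight 2+5=7, value 40+37=77
- A+D: weight 2+6=8, value 40+35=75
Best: $88.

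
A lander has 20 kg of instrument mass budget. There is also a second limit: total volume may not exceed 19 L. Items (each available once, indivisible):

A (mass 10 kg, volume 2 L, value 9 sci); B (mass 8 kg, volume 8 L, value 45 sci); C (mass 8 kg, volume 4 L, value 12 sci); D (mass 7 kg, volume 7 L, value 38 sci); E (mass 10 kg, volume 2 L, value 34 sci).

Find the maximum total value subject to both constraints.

Feasible sets respecting both limits:
- B+D: mass 15, volume 15, value 83
- B+E: mass 18, volume 10, value 79
- D+E: mass 17, volume 9, value 72
- B+C: mass 16, volume 12, value 57
Best: 83 sci.

83 sci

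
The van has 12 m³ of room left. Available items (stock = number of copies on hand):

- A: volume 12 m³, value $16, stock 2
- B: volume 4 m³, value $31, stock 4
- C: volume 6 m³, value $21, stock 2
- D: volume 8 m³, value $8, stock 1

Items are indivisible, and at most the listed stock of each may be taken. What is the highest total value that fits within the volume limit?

$93

Best selections within volume 12 and stock limits:
- 3×B: volume 12, value 93
- 2×B: volume 8, value 62
- 1×B + 1×C: volume 10, value 52
Best: $93.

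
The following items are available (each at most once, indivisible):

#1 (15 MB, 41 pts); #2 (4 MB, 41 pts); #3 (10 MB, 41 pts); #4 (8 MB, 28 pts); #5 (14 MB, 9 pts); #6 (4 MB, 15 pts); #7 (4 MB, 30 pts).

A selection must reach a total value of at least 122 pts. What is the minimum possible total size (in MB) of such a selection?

22

Subsets with value ≥ 122, sorted by total size:
- #2+#3+#6+#7: size 22, value 127
- #2+#3+#4+#7: size 26, value 140
Minimum size: 22 MB.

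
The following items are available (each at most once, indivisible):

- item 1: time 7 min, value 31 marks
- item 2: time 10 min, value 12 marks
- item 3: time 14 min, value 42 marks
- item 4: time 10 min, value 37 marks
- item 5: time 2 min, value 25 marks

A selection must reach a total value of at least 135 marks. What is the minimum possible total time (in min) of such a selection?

33

Subsets with value ≥ 135, sorted by total time:
- item 1+item 3+item 4+item 5: time 33, value 135
- item 1+item 2+item 3+item 4+item 5: time 43, value 147
Minimum time: 33 min.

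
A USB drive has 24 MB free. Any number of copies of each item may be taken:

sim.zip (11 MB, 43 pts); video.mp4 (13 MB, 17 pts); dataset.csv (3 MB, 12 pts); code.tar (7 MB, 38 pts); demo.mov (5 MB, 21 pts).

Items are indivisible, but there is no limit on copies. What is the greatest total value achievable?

126 pts

Best value-per-unit is code.tar at 38/7; filling with it alone gives 3×38 = 114.
Optimal mix: 1×dataset.csv + 3×code.tar → size 24, value 126.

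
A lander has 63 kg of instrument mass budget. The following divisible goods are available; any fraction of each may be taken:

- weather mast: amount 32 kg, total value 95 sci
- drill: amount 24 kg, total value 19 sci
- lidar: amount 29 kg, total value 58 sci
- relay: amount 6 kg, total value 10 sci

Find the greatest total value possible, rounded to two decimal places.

Take in order of value per unit:
- weather mast (95/32 per unit): all 32 → value 95, running total 95.00
- lidar (58/29 per unit): all 29 → value 58, running total 153.00
- relay (10/6 per unit): 2 of 6 → value 2×10/6 = 3.3333, running total 156.33
Total 156.33.

156.33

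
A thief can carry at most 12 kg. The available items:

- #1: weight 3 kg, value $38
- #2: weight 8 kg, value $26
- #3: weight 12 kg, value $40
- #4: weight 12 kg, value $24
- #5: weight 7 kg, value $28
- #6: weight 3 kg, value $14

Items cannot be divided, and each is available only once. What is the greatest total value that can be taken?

$66

Check high-value combinations within 12 kg:
- #1+#5: weight 3+7=10, value 38+28=66
- #1+#2: weight 3+8=11, value 38+26=64
- #1+#6: weight 3+3=6, value 38+14=52
Best: $66.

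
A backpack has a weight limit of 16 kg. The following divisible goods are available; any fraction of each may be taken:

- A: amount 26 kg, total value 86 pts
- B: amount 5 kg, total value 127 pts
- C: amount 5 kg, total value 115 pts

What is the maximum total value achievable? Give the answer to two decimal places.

261.85

Take in order of value per unit:
- B (127/5 per unit): all 5 → value 127, running total 127.00
- C (115/5 per unit): all 5 → value 115, running total 242.00
- A (86/26 per unit): 6 of 26 → value 6×86/26 = 19.8462, running total 261.85
Total 261.85.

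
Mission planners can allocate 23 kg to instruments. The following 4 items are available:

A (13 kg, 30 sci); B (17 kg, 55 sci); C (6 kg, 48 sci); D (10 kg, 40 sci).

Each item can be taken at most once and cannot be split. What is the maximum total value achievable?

103 sci

This is a 0/1 knapsack; check combinations near the capacity.
- B+C: mass 17+6=23, value 55+48=103
- C+D: mass 6+10=16, value 48+40=88
- A+C: mass 13+6=19, value 30+48=78
- A+D: mass 13+10=23, value 30+40=70
Best: 103 sci.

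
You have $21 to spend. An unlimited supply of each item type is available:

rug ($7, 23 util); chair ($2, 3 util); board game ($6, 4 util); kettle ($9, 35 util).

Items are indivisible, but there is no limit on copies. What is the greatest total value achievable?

Best value-per-unit is kettle at 35/9; filling with it alone gives 2×35 = 70.
Optimal mix: 1×chair + 2×kettle → cost 20, value 73.

73 util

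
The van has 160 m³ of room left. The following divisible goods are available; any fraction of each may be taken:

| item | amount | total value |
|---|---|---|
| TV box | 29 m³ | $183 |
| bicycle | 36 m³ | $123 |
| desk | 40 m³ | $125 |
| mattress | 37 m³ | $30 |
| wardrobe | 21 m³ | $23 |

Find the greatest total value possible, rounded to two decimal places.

481.57

Take in order of value per unit:
- TV box (183/29 per unit): all 29 → value 183, running total 183.00
- bicycle (123/36 per unit): all 36 → value 123, running total 306.00
- desk (125/40 per unit): all 40 → value 125, running total 431.00
- wardrobe (23/21 per unit): all 21 → value 23, running total 454.00
- mattress (30/37 per unit): 34 of 37 → value 34×30/37 = 27.5676, running total 481.57
Total 481.57.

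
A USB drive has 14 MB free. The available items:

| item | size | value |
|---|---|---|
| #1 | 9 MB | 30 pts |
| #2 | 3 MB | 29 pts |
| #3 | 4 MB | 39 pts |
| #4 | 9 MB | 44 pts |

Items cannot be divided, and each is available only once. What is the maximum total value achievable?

83 pts

Check high-value combinations within 14 MB:
- #3+#4: size 4+9=13, value 39+44=83
- #2+#4: size 3+9=12, value 29+44=73
- #1+#3: size 9+4=13, value 30+39=69
Best: 83 pts.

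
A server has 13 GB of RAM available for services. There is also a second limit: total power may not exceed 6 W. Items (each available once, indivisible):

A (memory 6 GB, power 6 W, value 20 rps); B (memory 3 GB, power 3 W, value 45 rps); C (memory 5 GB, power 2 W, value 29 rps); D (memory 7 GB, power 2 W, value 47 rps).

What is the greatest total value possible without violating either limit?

92 rps

Feasible sets respecting both limits:
- B+D: memory 10, power 5, value 92
- C+D: memory 12, power 4, value 76
- B+C: memory 8, power 5, value 74
Best: 92 rps.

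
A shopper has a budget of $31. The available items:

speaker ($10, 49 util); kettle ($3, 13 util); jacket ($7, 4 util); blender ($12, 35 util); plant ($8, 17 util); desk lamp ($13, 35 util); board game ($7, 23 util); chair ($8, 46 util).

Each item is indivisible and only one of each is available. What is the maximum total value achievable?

This is a 0/1 knapsack; check combinations near the capacity.
- speaker+kettle+board game+chair: cost 10+3+7+8=28, value 49+13+23+46=131
- speaker+blender+chair: cost 10+12+8=30, value 49+35+46=130
- speaker+desk lamp+chair: cost 10+13+8=31, value 49+35+46=130
Best: 131 util.

131 util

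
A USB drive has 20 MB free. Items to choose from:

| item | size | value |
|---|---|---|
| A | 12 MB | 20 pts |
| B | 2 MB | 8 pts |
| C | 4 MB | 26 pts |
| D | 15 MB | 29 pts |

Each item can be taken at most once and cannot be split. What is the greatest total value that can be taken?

This is a 0/1 knapsack; check combinations near the capacity.
- C+D: size 4+15=19, value 26+29=55
- A+B+C: size 12+2+4=18, value 20+8+26=54
- A+C: size 12+4=16, value 20+26=46
- B+D: size 2+15=17, value 8+29=37
Best: 55 pts.

55 pts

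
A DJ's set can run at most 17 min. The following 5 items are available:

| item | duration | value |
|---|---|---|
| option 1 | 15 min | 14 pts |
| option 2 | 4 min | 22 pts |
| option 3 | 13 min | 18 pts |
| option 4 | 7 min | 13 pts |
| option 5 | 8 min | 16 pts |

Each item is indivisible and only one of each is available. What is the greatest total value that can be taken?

Check high-value combinations within 17 min:
- option 2+option 3: duration 4+13=17, value 22+18=40
- option 2+option 5: duration 4+8=12, value 22+16=38
- option 2+option 4: duration 4+7=11, value 22+13=35
- option 4+option 5: duration 7+8=15, value 13+16=29
- option 2: duration 4, value 22
Best: 40 pts.

40 pts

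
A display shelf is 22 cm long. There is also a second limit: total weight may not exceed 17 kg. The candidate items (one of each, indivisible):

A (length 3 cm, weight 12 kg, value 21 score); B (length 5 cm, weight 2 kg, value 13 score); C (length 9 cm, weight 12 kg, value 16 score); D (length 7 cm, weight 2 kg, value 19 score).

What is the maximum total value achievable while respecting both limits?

Feasible sets respecting both limits:
- A+B+D: length 15, weight 16, value 53
- B+C+D: length 21, weight 16, value 48
- A+D: length 10, weight 14, value 40
Best: 53 score.

53 score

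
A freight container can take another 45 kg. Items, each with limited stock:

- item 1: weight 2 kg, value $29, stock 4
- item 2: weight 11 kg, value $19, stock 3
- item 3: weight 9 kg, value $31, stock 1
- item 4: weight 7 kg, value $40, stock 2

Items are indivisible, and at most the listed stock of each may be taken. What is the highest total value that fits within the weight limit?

$246

Best selections within weight 45 and stock limits:
- 4×item 1 + 1×item 2 + 1×item 3 + 2×item 4: weight 42, value 246
- 4×item 1 + 2×item 2 + 2×item 4: weight 44, value 234
Best: $246.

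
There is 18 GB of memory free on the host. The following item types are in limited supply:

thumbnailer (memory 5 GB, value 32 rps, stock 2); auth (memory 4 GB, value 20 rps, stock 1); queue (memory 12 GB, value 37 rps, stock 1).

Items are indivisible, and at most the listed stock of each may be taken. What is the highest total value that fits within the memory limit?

Top feasible selections:
- 2×thumbnailer + 1×auth: memory 14, value 84
- 1×thumbnailer + 1×queue: memory 17, value 69
- 2×thumbnailer: memory 10, value 64
- 1×auth + 1×queue: memory 16, value 57
Best: 84 rps.

84 rps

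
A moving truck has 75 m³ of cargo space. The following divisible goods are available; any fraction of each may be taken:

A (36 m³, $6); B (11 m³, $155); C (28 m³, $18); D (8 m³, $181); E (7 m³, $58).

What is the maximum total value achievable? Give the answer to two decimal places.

415.50

Take in order of value per unit:
- D (181/8 per unit): all 8 → value 181, running total 181.00
- B (155/11 per unit): all 11 → value 155, running total 336.00
- E (58/7 per unit): all 7 → value 58, running total 394.00
- C (18/28 per unit): all 28 → value 18, running total 412.00
- A (6/36 per unit): 21 of 36 → value 21×6/36 = 3.5000, running total 415.50
Total 415.50.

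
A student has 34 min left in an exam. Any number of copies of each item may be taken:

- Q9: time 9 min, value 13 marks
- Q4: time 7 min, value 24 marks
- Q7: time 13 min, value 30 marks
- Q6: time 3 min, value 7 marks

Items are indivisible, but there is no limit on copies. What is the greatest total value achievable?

110 marks

Best value-per-unit is Q4 at 24/7; filling with it alone gives 4×24 = 96.
Optimal mix: 4×Q4 + 2×Q6 → time 34, value 110.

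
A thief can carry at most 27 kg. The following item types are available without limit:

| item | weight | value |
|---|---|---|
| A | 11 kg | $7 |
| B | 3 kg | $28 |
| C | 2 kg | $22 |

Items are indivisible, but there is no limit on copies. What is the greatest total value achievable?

Best value-per-unit is C at 22/2; filling with it alone gives 13×22 = 286.
Optimal mix: 1×B + 12×C → weight 27, value 292.

$292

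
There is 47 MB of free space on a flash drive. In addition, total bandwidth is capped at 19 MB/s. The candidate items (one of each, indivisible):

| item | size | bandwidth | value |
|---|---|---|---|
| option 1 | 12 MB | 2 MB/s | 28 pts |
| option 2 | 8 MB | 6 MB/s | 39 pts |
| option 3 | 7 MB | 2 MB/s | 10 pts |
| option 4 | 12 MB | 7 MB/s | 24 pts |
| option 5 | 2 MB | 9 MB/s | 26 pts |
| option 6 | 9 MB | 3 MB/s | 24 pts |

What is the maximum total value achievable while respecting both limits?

115 pts

Feasible sets respecting both limits:
- option 1+option 2+option 4+option 6: size 41, bandwidth 18, value 115
- option 1+option 2+option 3+option 5: size 29, bandwidth 19, value 103
- option 1+option 2+option 3+option 4: size 39, bandwidth 17, value 101
- option 1+option 2+option 3+option 6: size 36, bandwidth 13, value 101
Best: 115 pts.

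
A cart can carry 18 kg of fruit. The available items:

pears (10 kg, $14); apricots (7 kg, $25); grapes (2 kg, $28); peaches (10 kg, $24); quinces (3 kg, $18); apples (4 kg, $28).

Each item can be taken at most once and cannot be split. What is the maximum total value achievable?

Check high-value combinations within 18 kg:
- apricots+grapes+quinces+apples: weight 7+2+3+4=16, value 25+28+18+28=99
- apricots+grapes+apples: weight 7+2+4=13, value 25+28+28=81
- grapes+peaches+apples: weight 2+10+4=16, value 28+24+28=80
Best: $99.

$99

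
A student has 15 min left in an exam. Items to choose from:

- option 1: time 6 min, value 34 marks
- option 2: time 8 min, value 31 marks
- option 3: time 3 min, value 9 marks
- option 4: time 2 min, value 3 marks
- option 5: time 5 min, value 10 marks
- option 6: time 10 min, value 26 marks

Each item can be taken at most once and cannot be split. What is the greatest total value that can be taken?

This is a 0/1 knapsack; check combinations near the capacity.
- option 1+option 2: time 6+8=14, value 34+31=65
- option 1+option 3+option 5: time 6+3+5=14, value 34+9+10=53
- option 1+option 4+option 5: time 6+2+5=13, value 34+3+10=47
Best: 65 marks.

65 marks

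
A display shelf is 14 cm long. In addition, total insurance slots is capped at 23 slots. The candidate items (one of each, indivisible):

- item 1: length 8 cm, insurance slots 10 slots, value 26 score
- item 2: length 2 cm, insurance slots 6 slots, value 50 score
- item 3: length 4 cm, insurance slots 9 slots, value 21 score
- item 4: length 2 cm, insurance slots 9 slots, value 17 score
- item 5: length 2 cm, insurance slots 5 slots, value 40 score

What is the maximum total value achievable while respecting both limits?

Feasible sets respecting both limits:
- item 1+item 2+item 5: length 12, insurance slots 21, value 116
- item 2+item 3+item 5: length 8, insurance slots 20, value 111
- item 2+item 4+item 5: length 6, insurance slots 20, value 107
Best: 116 score.

116 score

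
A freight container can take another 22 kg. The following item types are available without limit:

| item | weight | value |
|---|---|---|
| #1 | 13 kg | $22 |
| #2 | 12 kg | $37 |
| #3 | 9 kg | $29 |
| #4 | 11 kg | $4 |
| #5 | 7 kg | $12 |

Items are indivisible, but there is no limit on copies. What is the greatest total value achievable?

Best value-per-unit is #3 at 29/9; filling with it alone gives 2×29 = 58.
Optimal mix: 1×#2 + 1×#3 → weight 21, value 66.

$66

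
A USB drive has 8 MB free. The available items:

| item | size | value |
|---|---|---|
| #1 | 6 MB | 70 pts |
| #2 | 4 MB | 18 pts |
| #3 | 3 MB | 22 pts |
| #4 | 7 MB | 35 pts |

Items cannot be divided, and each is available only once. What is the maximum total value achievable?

70 pts

This is a 0/1 knapsack; check combinations near the capacity.
- #1: size 6, value 70
- #2+#3: size 4+3=7, value 18+22=40
- #4: size 7, value 35
- #3: size 3, value 22
- #2: size 4, value 18
Best: 70 pts.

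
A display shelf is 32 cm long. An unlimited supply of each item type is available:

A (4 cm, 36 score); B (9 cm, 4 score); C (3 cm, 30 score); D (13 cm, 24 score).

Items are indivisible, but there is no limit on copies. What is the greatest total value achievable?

312 score

Best value-per-unit is C at 30/3; filling with it alone gives 10×30 = 300.
Optimal mix: 2×A + 8×C → length 32, value 312.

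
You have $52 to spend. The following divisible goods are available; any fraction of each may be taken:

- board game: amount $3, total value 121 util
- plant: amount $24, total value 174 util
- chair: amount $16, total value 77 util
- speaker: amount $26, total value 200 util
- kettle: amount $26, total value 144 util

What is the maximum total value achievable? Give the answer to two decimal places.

Take in order of value per unit:
- board game (121/3 per unit): all 3 → value 121, running total 121.00
- speaker (200/26 per unit): all 26 → value 200, running total 321.00
- plant (174/24 per unit): 23 of 24 → value 23×174/24 = 166.7500, running total 487.75
Total 487.75.

487.75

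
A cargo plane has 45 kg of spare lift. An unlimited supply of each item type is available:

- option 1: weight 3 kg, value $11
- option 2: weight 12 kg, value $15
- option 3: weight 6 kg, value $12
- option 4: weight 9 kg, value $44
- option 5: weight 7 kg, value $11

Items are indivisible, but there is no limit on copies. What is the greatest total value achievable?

Best value-per-unit is option 4 at 44/9, and filling with it alone uses weight 5×9=45. No mix of the others beats 5×44 = 220.

$220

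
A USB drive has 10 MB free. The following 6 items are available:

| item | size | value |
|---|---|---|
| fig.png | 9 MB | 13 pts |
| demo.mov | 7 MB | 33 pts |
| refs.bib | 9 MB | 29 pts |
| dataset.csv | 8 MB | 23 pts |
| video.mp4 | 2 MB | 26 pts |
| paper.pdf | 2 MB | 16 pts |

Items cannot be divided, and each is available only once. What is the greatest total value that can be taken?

This is a 0/1 knapsack; check combinations near the capacity.
- demo.mov+video.mp4: size 7+2=9, value 33+26=59
- demo.mov+paper.pdf: size 7+2=9, value 33+16=49
- dataset.csv+video.mp4: size 8+2=10, value 23+26=49
Best: 59 pts.

59 pts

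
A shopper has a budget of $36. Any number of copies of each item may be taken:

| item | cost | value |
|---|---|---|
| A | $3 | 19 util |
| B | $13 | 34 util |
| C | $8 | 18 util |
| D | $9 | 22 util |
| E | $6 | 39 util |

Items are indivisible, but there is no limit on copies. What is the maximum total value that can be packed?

234 util

Best value-per-unit is E at 39/6, and filling with it alone uses cost 6×6=36. No mix of the others beats 6×39 = 234.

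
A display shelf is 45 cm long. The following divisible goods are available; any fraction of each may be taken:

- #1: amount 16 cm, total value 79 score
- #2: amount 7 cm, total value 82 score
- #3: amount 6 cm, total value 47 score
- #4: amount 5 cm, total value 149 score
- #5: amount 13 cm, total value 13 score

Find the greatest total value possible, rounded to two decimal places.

Take in order of value per unit:
- #4 (149/5 per unit): all 5 → value 149, running total 149.00
- #2 (82/7 per unit): all 7 → value 82, running total 231.00
- #3 (47/6 per unit): all 6 → value 47, running total 278.00
- #1 (79/16 per unit): all 16 → value 79, running total 357.00
- #5 (13/13 per unit): 11 of 13 → value 11×13/13 = 11.0000, running total 368.00
Total 368.00.

368.00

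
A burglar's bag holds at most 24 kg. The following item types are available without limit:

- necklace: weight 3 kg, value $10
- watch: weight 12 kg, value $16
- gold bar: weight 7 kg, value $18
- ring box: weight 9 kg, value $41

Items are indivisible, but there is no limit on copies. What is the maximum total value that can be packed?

Best value-per-unit is ring box at 41/9; filling with it alone gives 2×41 = 82.
Optimal mix: 2×necklace + 2×ring box → weight 24, value 102.

$102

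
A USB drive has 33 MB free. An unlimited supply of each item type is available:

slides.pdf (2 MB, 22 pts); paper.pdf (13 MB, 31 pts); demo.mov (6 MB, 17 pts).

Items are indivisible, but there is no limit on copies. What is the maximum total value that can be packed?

352 pts

Best value-per-unit is slides.pdf at 22/2, and filling with it alone uses size 16×2=32. No mix of the others beats 16×22 = 352.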